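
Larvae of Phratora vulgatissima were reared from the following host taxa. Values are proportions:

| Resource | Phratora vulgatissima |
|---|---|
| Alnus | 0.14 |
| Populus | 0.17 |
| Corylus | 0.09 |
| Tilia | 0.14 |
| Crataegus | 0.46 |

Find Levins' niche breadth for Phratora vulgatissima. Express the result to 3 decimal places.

3.475

Σpᵢ² = 0.14² + 0.17² + 0.09² + 0.14² + 0.46² = 0.0196 + 0.0289 + 0.0081 + 0.0196 + 0.2116 = 0.2878
B = 1 / 0.2878 = 3.47464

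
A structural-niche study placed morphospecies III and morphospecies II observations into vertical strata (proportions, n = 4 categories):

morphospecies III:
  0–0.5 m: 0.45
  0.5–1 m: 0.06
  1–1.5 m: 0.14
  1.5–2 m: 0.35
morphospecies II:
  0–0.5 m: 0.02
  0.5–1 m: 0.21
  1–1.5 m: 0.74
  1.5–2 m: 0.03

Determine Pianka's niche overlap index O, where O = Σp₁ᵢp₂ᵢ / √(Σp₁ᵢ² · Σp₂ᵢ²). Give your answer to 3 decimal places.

0.299

Σ p₁ᵢp₂ᵢ = 0.0090 + 0.0126 + 0.1036 + 0.0105 = 0.1357
Σp_1ᵢ² = 0.45² + 0.06² + 0.14² + 0.35² = 0.2025 + 0.0036 + 0.0196 + 0.1225 = 0.3482
Σp_2ᵢ² = 0.02² + 0.21² + 0.74² + 0.03² = 0.0004 + 0.0441 + 0.5476 + 0.0009 = 0.5930
O = 0.1357 / √(0.3482 × 0.5930) = 0.1357 / 0.454404 = 0.29863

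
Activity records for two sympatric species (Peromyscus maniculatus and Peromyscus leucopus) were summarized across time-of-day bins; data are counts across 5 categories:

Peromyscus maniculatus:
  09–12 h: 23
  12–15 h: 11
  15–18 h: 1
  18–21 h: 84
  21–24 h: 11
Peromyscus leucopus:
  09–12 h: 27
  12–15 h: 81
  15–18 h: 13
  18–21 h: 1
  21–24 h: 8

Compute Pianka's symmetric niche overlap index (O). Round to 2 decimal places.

0.22

Proportions for Peromyscus maniculatus (n=130): 23/130=0.1769, 11/130=0.0846, 1/130=0.0077, 84/130=0.6462, 11/130=0.0846
Proportions for Peromyscus leucopus (n=130): 27/130=0.2077, 81/130=0.6231, 13/130=0.1000, 1/130=0.0077, 8/130=0.0615
Σ p₁ᵢp₂ᵢ = 0.036742 + 0.052714 + 0.000770 + 0.004976 + 0.005203 = 0.100405
Σp_1ᵢ² = 0.1769² + 0.0846² + 0.0077² + 0.6462² + 0.0846² = 0.031294 + 0.007157 + 0.000059 + 0.417574 + 0.007157 = 0.463241
Σp_2ᵢ² = 0.2077² + 0.6231² + 0.1000² + 0.0077² + 0.0615² = 0.043139 + 0.388254 + 0.010000 + 0.000059 + 0.003782 = 0.445234
O = 0.100405 / √(0.463241 × 0.445234) = 0.100405 / 0.4541483 = 0.2211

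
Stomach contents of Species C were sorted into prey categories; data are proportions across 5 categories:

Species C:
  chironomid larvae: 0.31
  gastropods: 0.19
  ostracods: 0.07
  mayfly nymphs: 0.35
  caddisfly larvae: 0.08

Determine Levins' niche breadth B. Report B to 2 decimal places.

Σpᵢ² = 0.31² + 0.19² + 0.07² + 0.35² + 0.08² = 0.0961 + 0.0361 + 0.0049 + 0.1225 + 0.0064 = 0.2660
B = 1 / 0.2660 = 3.7594

3.76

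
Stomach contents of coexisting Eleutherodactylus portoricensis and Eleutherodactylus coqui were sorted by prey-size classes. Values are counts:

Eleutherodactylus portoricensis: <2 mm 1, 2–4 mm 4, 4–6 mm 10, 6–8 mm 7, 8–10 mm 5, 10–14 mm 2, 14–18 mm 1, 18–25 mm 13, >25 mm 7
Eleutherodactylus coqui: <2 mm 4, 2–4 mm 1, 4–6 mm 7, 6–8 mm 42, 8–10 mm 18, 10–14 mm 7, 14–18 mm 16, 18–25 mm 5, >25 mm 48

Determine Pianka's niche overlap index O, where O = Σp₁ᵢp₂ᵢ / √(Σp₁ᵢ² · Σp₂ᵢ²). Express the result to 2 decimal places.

0.63

Proportions for Eleutherodactylus portoricensis (n=50): 1/50=0.0200, 4/50=0.0800, 10/50=0.2000, 7/50=0.1400, 5/50=0.1000, 2/50=0.0400, 1/50=0.0200, 13/50=0.2600, 7/50=0.1400
Proportions for Eleutherodactylus coqui (n=148): 4/148=0.0270, 1/148=0.0068, 7/148=0.0473, 42/148=0.2838, 18/148=0.1216, 7/148=0.0473, 16/148=0.1081, 5/148=0.0338, 48/148=0.3243
Σ p₁ᵢp₂ᵢ = 0.000540 + 0.000544 + 0.009460 + 0.039732 + 0.012160 + 0.001892 + 0.002162 + 0.008788 + 0.045402 = 0.120680
Σp_1ᵢ² = 0.0200² + 0.0800² + 0.2000² + 0.1400² + 0.1000² + 0.0400² + 0.0200² + 0.2600² + 0.1400² = 0.000400 + 0.006400 + 0.040000 + 0.019600 + 0.010000 + 0.001600 + 0.000400 + 0.067600 + 0.019600 = 0.165600
Σp_2ᵢ² = 0.0270² + 0.0068² + 0.0473² + 0.2838² + 0.1216² + 0.0473² + 0.1081² + 0.0338² + 0.3243² = 0.000729 + 0.000046 + 0.002237 + 0.080542 + 0.014787 + 0.002237 + 0.011686 + 0.001142 + 0.105170 = 0.218576
O = 0.120680 / √(0.165600 × 0.218576) = 0.120680 / 0.1902530 = 0.6343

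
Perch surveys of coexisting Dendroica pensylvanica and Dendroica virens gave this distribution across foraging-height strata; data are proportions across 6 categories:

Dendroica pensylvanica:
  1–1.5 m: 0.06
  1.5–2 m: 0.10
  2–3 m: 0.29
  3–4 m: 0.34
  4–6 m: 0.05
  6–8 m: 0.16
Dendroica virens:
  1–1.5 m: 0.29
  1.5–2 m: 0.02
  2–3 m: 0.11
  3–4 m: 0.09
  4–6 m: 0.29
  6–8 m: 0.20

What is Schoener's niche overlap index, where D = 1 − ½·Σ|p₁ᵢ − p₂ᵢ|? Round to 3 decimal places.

0.490

Σ|p₁ᵢ − p₂ᵢ| = 0.23 + 0.08 + 0.18 + 0.25 + 0.24 + 0.04 = 1.02
D = 1 − ½ × 1.02 = 1 − 0.510 = 0.49000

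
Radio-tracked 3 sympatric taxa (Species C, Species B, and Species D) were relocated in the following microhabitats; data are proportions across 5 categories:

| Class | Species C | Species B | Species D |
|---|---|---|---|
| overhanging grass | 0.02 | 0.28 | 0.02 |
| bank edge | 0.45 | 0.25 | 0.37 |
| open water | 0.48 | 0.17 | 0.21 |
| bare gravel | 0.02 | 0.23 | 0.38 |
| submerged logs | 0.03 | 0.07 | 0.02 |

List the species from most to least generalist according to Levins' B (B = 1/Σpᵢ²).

Species B > Species D > Species C

Σp_Cᵢ² = 0.02² + 0.45² + 0.48² + 0.02² + 0.03² = 0.0004 + 0.2025 + 0.2304 + 0.0004 + 0.0009 = 0.4346
B_C = 1 / 0.4346 = 2.3010
Σp_Bᵢ² = 0.28² + 0.25² + 0.17² + 0.23² + 0.07² = 0.0784 + 0.0625 + 0.0289 + 0.0529 + 0.0049 = 0.2276
B_B = 1 / 0.2276 = 4.3937
Σp_Dᵢ² = 0.02² + 0.37² + 0.21² + 0.38² + 0.02² = 0.0004 + 0.1369 + 0.0441 + 0.1444 + 0.0004 = 0.3262
B_D = 1 / 0.3262 = 3.0656
Ranking by B (broadest → narrowest): Species B (4.39) > Species D (3.07) > Species C (2.30)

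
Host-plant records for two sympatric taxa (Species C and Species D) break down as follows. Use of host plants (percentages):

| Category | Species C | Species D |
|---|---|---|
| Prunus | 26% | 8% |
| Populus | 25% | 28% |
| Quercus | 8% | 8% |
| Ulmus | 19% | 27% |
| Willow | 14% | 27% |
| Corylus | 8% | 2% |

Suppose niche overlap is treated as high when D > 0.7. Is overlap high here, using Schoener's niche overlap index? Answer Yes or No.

Convert percentages to proportions (divide by 100).
Σ|p₁ᵢ − p₂ᵢ| = 0.18 + 0.03 + 0.00 + 0.08 + 0.13 + 0.06 = 0.48
D = 1 − ½ × 0.48 = 1 − 0.240 = 0.7600
D = 0.7600 > 0.7 → Yes.

Yes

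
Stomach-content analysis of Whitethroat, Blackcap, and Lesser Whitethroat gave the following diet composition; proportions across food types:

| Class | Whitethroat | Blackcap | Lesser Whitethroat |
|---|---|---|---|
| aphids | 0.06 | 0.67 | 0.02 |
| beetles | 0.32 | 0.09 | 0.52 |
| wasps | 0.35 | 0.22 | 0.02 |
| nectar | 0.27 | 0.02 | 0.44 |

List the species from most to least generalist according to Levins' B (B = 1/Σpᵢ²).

Σp_Whitᵢ² = 0.06² + 0.32² + 0.35² + 0.27² = 0.0036 + 0.1024 + 0.1225 + 0.0729 = 0.3014
B_Whit = 1 / 0.3014 = 3.3179
Σp_Blacᵢ² = 0.67² + 0.09² + 0.22² + 0.02² = 0.4489 + 0.0081 + 0.0484 + 0.0004 = 0.5058
B_Blac = 1 / 0.5058 = 1.9771
Σp_Lessᵢ² = 0.02² + 0.52² + 0.02² + 0.44² = 0.0004 + 0.2704 + 0.0004 + 0.1936 = 0.4648
B_Less = 1 / 0.4648 = 2.1515
Ranking by B (broadest → narrowest): Whitethroat (3.32) > Lesser Whitethroat (2.15) > Blackcap (1.98)

Whitethroat > Lesser Whitethroat > Blackcap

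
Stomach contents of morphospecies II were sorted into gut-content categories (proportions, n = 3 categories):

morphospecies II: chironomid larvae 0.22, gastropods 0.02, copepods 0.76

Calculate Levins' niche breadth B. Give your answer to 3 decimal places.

1.596

Σpᵢ² = 0.22² + 0.02² + 0.76² = 0.0484 + 0.0004 + 0.5776 = 0.6264
B = 1 / 0.6264 = 1.59642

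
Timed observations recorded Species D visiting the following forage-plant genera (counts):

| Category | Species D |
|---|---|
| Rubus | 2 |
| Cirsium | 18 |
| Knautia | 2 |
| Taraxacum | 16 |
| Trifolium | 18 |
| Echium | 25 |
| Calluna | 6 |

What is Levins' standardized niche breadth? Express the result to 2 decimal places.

Proportions for Species D (n=87): 2/87=0.0230, 18/87=0.2069, 2/87=0.0230, 16/87=0.1839, 18/87=0.2069, 25/87=0.2874, 6/87=0.0690
Σpᵢ² = 0.0230² + 0.2069² + 0.0230² + 0.1839² + 0.2069² + 0.2874² + 0.0690² = 0.000529 + 0.042808 + 0.000529 + 0.033819 + 0.042808 + 0.082599 + 0.004761 = 0.207853
B = 1 / 0.207853 = 4.8111
Bₛ = (B − 1)/(n − 1) = (4.8111 − 1)/(7 − 1) = 3.8111/6 = 0.6352

0.64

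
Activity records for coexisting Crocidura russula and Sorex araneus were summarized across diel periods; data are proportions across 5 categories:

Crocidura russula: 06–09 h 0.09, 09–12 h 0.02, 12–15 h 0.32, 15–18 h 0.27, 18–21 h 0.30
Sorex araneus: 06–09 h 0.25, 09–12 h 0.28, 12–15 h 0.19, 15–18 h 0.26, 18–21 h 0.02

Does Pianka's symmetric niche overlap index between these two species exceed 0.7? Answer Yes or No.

Σ p₁ᵢp₂ᵢ = 0.0225 + 0.0056 + 0.0608 + 0.0702 + 0.0060 = 0.1651
Σp_1ᵢ² = 0.09² + 0.02² + 0.32² + 0.27² + 0.30² = 0.0081 + 0.0004 + 0.1024 + 0.0729 + 0.0900 = 0.2738
Σp_2ᵢ² = 0.25² + 0.28² + 0.19² + 0.26² + 0.02² = 0.0625 + 0.0784 + 0.0361 + 0.0676 + 0.0004 = 0.2450
O = 0.1651 / √(0.2738 × 0.2450) = 0.1651 / 0.25900 = 0.6375
O = 0.6375 < 0.7 → No.

No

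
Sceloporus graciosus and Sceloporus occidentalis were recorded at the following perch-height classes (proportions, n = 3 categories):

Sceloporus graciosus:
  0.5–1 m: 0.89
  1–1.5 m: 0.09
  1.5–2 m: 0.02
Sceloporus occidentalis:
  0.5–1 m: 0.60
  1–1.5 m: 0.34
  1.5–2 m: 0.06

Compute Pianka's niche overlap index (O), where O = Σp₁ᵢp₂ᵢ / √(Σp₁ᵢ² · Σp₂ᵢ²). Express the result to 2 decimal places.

Σ p₁ᵢp₂ᵢ = 0.5340 + 0.0306 + 0.0012 = 0.5658
Σp_1ᵢ² = 0.89² + 0.09² + 0.02² = 0.7921 + 0.0081 + 0.0004 = 0.8006
Σp_2ᵢ² = 0.60² + 0.34² + 0.06² = 0.3600 + 0.1156 + 0.0036 = 0.4792
O = 0.5658 / √(0.8006 × 0.4792) = 0.5658 / 0.61939 = 0.9135

0.91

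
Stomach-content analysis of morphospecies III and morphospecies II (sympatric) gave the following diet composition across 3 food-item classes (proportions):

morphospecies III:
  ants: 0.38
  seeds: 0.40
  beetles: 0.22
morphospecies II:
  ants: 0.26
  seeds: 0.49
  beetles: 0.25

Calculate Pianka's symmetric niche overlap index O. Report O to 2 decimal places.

0.97

Σ p₁ᵢp₂ᵢ = 0.0988 + 0.1960 + 0.0550 = 0.3498
Σp_1ᵢ² = 0.38² + 0.40² + 0.22² = 0.1444 + 0.1600 + 0.0484 = 0.3528
Σp_2ᵢ² = 0.26² + 0.49² + 0.25² = 0.0676 + 0.2401 + 0.0625 = 0.3702
O = 0.3498 / √(0.3528 × 0.3702) = 0.3498 / 0.36140 = 0.9679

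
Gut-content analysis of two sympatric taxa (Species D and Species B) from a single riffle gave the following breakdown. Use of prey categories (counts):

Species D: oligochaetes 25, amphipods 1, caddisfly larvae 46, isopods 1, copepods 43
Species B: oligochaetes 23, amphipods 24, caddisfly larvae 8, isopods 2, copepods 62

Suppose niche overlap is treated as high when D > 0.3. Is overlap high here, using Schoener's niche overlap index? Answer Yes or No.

Proportions for Species D (n=116): 25/116=0.2155, 1/116=0.0086, 46/116=0.3966, 1/116=0.0086, 43/116=0.3707
Proportions for Species B (n=119): 23/119=0.1933, 24/119=0.2017, 8/119=0.0672, 2/119=0.0168, 62/119=0.5210
Σ|p₁ᵢ − p₂ᵢ| = 0.0222 + 0.1931 + 0.3294 + 0.0082 + 0.1503 = 0.7032
D = 1 − ½ × 0.7032 = 1 − 0.35160 = 0.64840
D = 0.64840 > 0.3 → Yes.

Yes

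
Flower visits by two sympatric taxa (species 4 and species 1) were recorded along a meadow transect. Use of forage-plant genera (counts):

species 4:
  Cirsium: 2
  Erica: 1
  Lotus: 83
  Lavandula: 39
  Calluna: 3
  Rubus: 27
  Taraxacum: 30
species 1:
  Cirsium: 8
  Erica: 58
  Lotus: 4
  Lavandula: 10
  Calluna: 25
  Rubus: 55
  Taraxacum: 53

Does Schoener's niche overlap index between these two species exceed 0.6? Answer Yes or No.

No

Proportions for species 4 (n=185): 2/185=0.0108, 1/185=0.0054, 83/185=0.4486, 39/185=0.2108, 3/185=0.0162, 27/185=0.1459, 30/185=0.1622
Proportions for species 1 (n=213): 8/213=0.0376, 58/213=0.2723, 4/213=0.0188, 10/213=0.0469, 25/213=0.1174, 55/213=0.2582, 53/213=0.2488
Σ|p₁ᵢ − p₂ᵢ| = 0.0268 + 0.2669 + 0.4298 + 0.1639 + 0.1012 + 0.1123 + 0.0866 = 1.1875
D = 1 − ½ × 1.1875 = 1 − 0.59375 = 0.40625
D = 0.40625 < 0.6 → No.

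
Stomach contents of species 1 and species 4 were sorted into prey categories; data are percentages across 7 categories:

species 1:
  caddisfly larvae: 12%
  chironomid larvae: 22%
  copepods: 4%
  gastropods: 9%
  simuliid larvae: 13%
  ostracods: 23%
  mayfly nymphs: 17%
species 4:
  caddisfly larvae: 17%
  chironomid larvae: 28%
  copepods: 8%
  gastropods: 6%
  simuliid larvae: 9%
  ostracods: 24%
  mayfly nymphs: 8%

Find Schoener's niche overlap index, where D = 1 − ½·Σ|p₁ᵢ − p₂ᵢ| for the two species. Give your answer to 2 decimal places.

0.84

Convert percentages to proportions (divide by 100).
Σ|p₁ᵢ − p₂ᵢ| = 0.05 + 0.06 + 0.04 + 0.03 + 0.04 + 0.01 + 0.09 = 0.32
D = 1 − ½ × 0.32 = 1 − 0.160 = 0.8400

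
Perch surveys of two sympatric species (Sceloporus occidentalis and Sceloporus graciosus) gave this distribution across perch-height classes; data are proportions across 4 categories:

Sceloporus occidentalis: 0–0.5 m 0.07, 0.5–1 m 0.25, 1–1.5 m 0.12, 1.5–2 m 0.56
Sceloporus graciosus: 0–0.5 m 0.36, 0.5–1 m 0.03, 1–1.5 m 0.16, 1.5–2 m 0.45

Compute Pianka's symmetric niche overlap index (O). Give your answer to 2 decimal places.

0.81

Σ p₁ᵢp₂ᵢ = 0.0252 + 0.0075 + 0.0192 + 0.2520 = 0.3039
Σp_1ᵢ² = 0.07² + 0.25² + 0.12² + 0.56² = 0.0049 + 0.0625 + 0.0144 + 0.3136 = 0.3954
Σp_2ᵢ² = 0.36² + 0.03² + 0.16² + 0.45² = 0.1296 + 0.0009 + 0.0256 + 0.2025 = 0.3586
O = 0.3039 / √(0.3954 × 0.3586) = 0.3039 / 0.37655 = 0.8071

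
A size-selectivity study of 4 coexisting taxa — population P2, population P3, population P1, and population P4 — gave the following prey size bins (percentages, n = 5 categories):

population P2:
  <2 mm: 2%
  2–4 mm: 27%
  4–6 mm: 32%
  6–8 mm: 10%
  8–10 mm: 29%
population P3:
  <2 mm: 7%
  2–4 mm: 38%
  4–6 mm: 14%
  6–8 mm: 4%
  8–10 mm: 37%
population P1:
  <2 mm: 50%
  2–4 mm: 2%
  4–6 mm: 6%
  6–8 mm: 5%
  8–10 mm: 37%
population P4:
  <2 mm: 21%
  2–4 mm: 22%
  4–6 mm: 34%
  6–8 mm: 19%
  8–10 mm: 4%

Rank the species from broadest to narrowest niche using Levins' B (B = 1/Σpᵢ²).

Convert percentages to proportions (divide by 100).
Σp_P2ᵢ² = 0.02² + 0.27² + 0.32² + 0.10² + 0.29² = 0.0004 + 0.0729 + 0.1024 + 0.0100 + 0.0841 = 0.2698
B_P2 = 1 / 0.2698 = 3.7064
Σp_P3ᵢ² = 0.07² + 0.38² + 0.14² + 0.04² + 0.37² = 0.0049 + 0.1444 + 0.0196 + 0.0016 + 0.1369 = 0.3074
B_P3 = 1 / 0.3074 = 3.2531
Σp_P1ᵢ² = 0.50² + 0.02² + 0.06² + 0.05² + 0.37² = 0.2500 + 0.0004 + 0.0036 + 0.0025 + 0.1369 = 0.3934
B_P1 = 1 / 0.3934 = 2.5419
Σp_P4ᵢ² = 0.21² + 0.22² + 0.34² + 0.19² + 0.04² = 0.0441 + 0.0484 + 0.1156 + 0.0361 + 0.0016 = 0.2458
B_P4 = 1 / 0.2458 = 4.0683
Ranking by B (broadest → narrowest): population P4 (4.07) > population P2 (3.71) > population P3 (3.25) > population P1 (2.54)

population P4 > population P2 > population P3 > population P1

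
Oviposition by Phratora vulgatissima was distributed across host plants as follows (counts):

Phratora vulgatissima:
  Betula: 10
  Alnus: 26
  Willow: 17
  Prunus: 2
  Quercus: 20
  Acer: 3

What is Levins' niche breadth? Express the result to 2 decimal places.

Proportions for Phratora vulgatissima (n=78): 10/78=0.1282, 26/78=0.3333, 17/78=0.2179, 2/78=0.0256, 20/78=0.2564, 3/78=0.0385
Σpᵢ² = 0.1282² + 0.3333² + 0.2179² + 0.0256² + 0.2564² + 0.0385² = 0.016435 + 0.111089 + 0.047480 + 0.000655 + 0.065741 + 0.001482 = 0.242882
B = 1 / 0.242882 = 4.1172

4.12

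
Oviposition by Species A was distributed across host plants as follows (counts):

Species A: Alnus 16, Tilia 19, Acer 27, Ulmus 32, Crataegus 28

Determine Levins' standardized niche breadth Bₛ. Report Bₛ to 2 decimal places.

0.93

Proportions for Species A (n=122): 16/122=0.1311, 19/122=0.1557, 27/122=0.2213, 32/122=0.2623, 28/122=0.2295
Σpᵢ² = 0.1311² + 0.1557² + 0.2213² + 0.2623² + 0.2295² = 0.017187 + 0.024242 + 0.048974 + 0.068801 + 0.052670 = 0.211874
B = 1 / 0.211874 = 4.7198
Bₛ = (B − 1)/(n − 1) = (4.7198 − 1)/(5 − 1) = 3.7198/4 = 0.9300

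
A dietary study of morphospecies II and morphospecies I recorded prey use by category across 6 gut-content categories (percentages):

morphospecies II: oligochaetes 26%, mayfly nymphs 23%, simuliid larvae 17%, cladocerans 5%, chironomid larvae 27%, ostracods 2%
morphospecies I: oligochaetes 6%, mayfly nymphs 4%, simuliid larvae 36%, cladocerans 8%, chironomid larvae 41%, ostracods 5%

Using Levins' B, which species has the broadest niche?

morphospecies II

Convert percentages to proportions (divide by 100).
Σp_IIᵢ² = 0.26² + 0.23² + 0.17² + 0.05² + 0.27² + 0.02² = 0.0676 + 0.0529 + 0.0289 + 0.0025 + 0.0729 + 0.0004 = 0.2252
B_II = 1 / 0.2252 = 4.4405
Σp_Iᵢ² = 0.06² + 0.04² + 0.36² + 0.08² + 0.41² + 0.05² = 0.0036 + 0.0016 + 0.1296 + 0.0064 + 0.1681 + 0.0025 = 0.3118
B_I = 1 / 0.3118 = 3.2072
Highest B → broadest niche (most generalist): morphospecies II (B = 4.44).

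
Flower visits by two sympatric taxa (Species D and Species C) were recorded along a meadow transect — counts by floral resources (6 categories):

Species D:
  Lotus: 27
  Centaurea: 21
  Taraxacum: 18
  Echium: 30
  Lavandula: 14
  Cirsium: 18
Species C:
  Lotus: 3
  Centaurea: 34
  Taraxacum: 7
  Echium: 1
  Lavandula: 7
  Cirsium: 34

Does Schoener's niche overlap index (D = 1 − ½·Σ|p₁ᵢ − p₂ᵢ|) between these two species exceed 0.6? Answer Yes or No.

No

Proportions for Species D (n=128): 27/128=0.2109, 21/128=0.1641, 18/128=0.1406, 30/128=0.2344, 14/128=0.1094, 18/128=0.1406
Proportions for Species C (n=86): 3/86=0.0349, 34/86=0.3953, 7/86=0.0814, 1/86=0.0116, 7/86=0.0814, 34/86=0.3953
Σ|p₁ᵢ − p₂ᵢ| = 0.1760 + 0.2312 + 0.0592 + 0.2228 + 0.0280 + 0.2547 = 0.9719
D = 1 − ½ × 0.9719 = 1 − 0.48595 = 0.51405
D = 0.51405 < 0.6 → No.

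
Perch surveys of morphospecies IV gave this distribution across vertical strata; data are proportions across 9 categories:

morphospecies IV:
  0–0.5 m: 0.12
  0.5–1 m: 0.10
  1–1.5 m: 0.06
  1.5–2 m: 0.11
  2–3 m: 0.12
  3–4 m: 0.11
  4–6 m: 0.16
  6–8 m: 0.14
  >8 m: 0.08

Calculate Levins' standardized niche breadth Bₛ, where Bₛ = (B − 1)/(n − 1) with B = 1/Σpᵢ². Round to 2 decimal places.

0.93

Σpᵢ² = 0.12² + 0.10² + 0.06² + 0.11² + 0.12² + 0.11² + 0.16² + 0.14² + 0.08² = 0.0144 + 0.0100 + 0.0036 + 0.0121 + 0.0144 + 0.0121 + 0.0256 + 0.0196 + 0.0064 = 0.1182
B = 1 / 0.1182 = 8.4602
Bₛ = (B − 1)/(n − 1) = (8.4602 − 1)/(9 − 1) = 7.4602/8 = 0.9325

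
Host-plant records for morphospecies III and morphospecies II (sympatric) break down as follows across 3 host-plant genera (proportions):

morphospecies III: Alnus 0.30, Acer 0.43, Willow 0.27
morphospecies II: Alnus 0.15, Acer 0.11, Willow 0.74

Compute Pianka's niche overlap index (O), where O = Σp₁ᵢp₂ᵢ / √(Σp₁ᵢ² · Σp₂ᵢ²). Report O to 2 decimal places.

0.65

Σ p₁ᵢp₂ᵢ = 0.0450 + 0.0473 + 0.1998 = 0.2921
Σp_1ᵢ² = 0.30² + 0.43² + 0.27² = 0.0900 + 0.1849 + 0.0729 = 0.3478
Σp_2ᵢ² = 0.15² + 0.11² + 0.74² = 0.0225 + 0.0121 + 0.5476 = 0.5822
O = 0.2921 / √(0.3478 × 0.5822) = 0.2921 / 0.44999 = 0.6491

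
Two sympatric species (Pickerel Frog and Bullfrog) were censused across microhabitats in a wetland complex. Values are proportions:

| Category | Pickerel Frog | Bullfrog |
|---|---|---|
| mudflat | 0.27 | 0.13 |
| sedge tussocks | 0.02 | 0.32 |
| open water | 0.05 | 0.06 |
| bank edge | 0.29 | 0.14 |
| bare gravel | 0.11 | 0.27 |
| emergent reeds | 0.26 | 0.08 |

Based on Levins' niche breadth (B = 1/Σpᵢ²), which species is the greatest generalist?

Bullfrog

Σp_Frogᵢ² = 0.27² + 0.02² + 0.05² + 0.29² + 0.11² + 0.26² = 0.0729 + 0.0004 + 0.0025 + 0.0841 + 0.0121 + 0.0676 = 0.2396
B_Frog = 1 / 0.2396 = 4.1736
Σp_Bullᵢ² = 0.13² + 0.32² + 0.06² + 0.14² + 0.27² + 0.08² = 0.0169 + 0.1024 + 0.0036 + 0.0196 + 0.0729 + 0.0064 = 0.2218
B_Bull = 1 / 0.2218 = 4.5086
Highest B → broadest niche (most generalist): Bullfrog (B = 4.51).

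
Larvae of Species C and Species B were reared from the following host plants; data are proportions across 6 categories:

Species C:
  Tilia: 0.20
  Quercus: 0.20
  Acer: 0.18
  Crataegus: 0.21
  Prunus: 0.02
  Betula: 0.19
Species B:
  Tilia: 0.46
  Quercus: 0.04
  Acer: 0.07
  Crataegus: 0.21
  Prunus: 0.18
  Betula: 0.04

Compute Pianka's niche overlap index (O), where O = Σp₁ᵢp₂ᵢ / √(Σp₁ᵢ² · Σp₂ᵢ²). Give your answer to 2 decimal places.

Σ p₁ᵢp₂ᵢ = 0.0920 + 0.0080 + 0.0126 + 0.0441 + 0.0036 + 0.0076 = 0.1679
Σp_1ᵢ² = 0.20² + 0.20² + 0.18² + 0.21² + 0.02² + 0.19² = 0.0400 + 0.0400 + 0.0324 + 0.0441 + 0.0004 + 0.0361 = 0.1930
Σp_2ᵢ² = 0.46² + 0.04² + 0.07² + 0.21² + 0.18² + 0.04² = 0.2116 + 0.0016 + 0.0049 + 0.0441 + 0.0324 + 0.0016 = 0.2962
O = 0.1679 / √(0.1930 × 0.2962) = 0.1679 / 0.23910 = 0.7022

0.70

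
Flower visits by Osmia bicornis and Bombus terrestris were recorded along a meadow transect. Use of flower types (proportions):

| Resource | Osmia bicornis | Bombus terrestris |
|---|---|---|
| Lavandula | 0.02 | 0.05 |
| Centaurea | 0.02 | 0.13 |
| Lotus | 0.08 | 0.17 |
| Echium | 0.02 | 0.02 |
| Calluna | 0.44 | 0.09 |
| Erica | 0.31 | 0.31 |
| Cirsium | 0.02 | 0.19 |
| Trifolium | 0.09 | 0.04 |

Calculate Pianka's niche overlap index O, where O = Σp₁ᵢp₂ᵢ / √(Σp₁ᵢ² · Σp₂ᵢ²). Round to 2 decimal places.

0.67

Σ p₁ᵢp₂ᵢ = 0.0010 + 0.0026 + 0.0136 + 0.0004 + 0.0396 + 0.0961 + 0.0038 + 0.0036 = 0.1607
Σp_1ᵢ² = 0.02² + 0.02² + 0.08² + 0.02² + 0.44² + 0.31² + 0.02² + 0.09² = 0.0004 + 0.0004 + 0.0064 + 0.0004 + 0.1936 + 0.0961 + 0.0004 + 0.0081 = 0.3058
Σp_2ᵢ² = 0.05² + 0.13² + 0.17² + 0.02² + 0.09² + 0.31² + 0.19² + 0.04² = 0.0025 + 0.0169 + 0.0289 + 0.0004 + 0.0081 + 0.0961 + 0.0361 + 0.0016 = 0.1906
O = 0.1607 / √(0.3058 × 0.1906) = 0.1607 / 0.24142 = 0.6656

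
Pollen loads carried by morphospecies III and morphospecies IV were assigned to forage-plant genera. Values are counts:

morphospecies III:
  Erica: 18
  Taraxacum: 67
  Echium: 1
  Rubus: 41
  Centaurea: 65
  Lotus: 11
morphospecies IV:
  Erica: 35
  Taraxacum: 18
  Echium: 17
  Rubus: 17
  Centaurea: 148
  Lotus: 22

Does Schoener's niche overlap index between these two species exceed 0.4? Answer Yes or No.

Proportions for morphospecies III (n=203): 18/203=0.0887, 67/203=0.3300, 1/203=0.0049, 41/203=0.2020, 65/203=0.3202, 11/203=0.0542
Proportions for morphospecies IV (n=257): 35/257=0.1362, 18/257=0.0700, 17/257=0.0661, 17/257=0.0661, 148/257=0.5759, 22/257=0.0856
Σ|p₁ᵢ − p₂ᵢ| = 0.0475 + 0.2600 + 0.0612 + 0.1359 + 0.2557 + 0.0314 = 0.7917
D = 1 − ½ × 0.7917 = 1 − 0.39585 = 0.60415
D = 0.60415 > 0.4 → Yes.

Yes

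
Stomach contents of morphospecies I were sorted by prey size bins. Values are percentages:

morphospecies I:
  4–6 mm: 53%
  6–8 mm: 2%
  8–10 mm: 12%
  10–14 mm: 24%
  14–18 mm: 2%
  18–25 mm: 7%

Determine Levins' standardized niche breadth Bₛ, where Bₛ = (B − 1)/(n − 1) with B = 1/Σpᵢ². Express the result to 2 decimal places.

0.36

Convert percentages to proportions (divide by 100).
Σpᵢ² = 0.53² + 0.02² + 0.12² + 0.24² + 0.02² + 0.07² = 0.2809 + 0.0004 + 0.0144 + 0.0576 + 0.0004 + 0.0049 = 0.3586
B = 1 / 0.3586 = 2.7886
Bₛ = (B − 1)/(n − 1) = (2.7886 − 1)/(6 − 1) = 1.7886/5 = 0.3577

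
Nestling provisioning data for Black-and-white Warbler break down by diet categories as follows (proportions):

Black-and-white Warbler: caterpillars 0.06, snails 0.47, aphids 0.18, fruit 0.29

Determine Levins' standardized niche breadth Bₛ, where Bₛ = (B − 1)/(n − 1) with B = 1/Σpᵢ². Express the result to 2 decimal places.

Σpᵢ² = 0.06² + 0.47² + 0.18² + 0.29² = 0.0036 + 0.2209 + 0.0324 + 0.0841 = 0.3410
B = 1 / 0.3410 = 2.9326
Bₛ = (B − 1)/(n − 1) = (2.9326 − 1)/(4 − 1) = 1.9326/3 = 0.6442

0.64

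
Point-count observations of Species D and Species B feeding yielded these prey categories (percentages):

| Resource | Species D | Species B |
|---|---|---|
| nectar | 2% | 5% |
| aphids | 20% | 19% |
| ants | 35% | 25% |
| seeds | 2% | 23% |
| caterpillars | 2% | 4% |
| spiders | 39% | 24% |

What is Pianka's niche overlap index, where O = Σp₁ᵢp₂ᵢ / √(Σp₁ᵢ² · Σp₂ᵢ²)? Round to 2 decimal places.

0.87

Convert percentages to proportions (divide by 100).
Σ p₁ᵢp₂ᵢ = 0.0010 + 0.0380 + 0.0875 + 0.0046 + 0.0008 + 0.0936 = 0.2255
Σp_1ᵢ² = 0.02² + 0.20² + 0.35² + 0.02² + 0.02² + 0.39² = 0.0004 + 0.0400 + 0.1225 + 0.0004 + 0.0004 + 0.1521 = 0.3158
Σp_2ᵢ² = 0.05² + 0.19² + 0.25² + 0.23² + 0.04² + 0.24² = 0.0025 + 0.0361 + 0.0625 + 0.0529 + 0.0016 + 0.0576 = 0.2132
O = 0.2255 / √(0.3158 × 0.2132) = 0.2255 / 0.25948 = 0.8690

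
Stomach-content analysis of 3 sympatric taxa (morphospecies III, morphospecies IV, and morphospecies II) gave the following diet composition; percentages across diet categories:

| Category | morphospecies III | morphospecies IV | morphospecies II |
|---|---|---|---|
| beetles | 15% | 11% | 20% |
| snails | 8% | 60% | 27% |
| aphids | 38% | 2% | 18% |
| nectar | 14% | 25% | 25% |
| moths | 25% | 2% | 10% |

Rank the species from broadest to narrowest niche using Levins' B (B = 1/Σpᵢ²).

morphospecies II > morphospecies III > morphospecies IV

Convert percentages to proportions (divide by 100).
Σp_IIIᵢ² = 0.15² + 0.08² + 0.38² + 0.14² + 0.25² = 0.0225 + 0.0064 + 0.1444 + 0.0196 + 0.0625 = 0.2554
B_III = 1 / 0.2554 = 3.9154
Σp_IVᵢ² = 0.11² + 0.60² + 0.02² + 0.25² + 0.02² = 0.0121 + 0.3600 + 0.0004 + 0.0625 + 0.0004 = 0.4354
B_IV = 1 / 0.4354 = 2.2967
Σp_IIᵢ² = 0.20² + 0.27² + 0.18² + 0.25² + 0.10² = 0.0400 + 0.0729 + 0.0324 + 0.0625 + 0.0100 = 0.2178
B_II = 1 / 0.2178 = 4.5914
Ranking by B (broadest → narrowest): morphospecies II (4.59) > morphospecies III (3.92) > morphospecies IV (2.30)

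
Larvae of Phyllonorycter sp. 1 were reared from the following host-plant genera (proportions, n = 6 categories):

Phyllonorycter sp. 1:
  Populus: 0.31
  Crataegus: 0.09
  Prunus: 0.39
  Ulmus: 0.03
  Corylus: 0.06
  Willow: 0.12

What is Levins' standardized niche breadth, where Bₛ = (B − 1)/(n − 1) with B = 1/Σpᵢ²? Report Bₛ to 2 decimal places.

0.53

Σpᵢ² = 0.31² + 0.09² + 0.39² + 0.03² + 0.06² + 0.12² = 0.0961 + 0.0081 + 0.1521 + 0.0009 + 0.0036 + 0.0144 = 0.2752
B = 1 / 0.2752 = 3.6337
Bₛ = (B − 1)/(n − 1) = (3.6337 − 1)/(6 − 1) = 2.6337/5 = 0.5267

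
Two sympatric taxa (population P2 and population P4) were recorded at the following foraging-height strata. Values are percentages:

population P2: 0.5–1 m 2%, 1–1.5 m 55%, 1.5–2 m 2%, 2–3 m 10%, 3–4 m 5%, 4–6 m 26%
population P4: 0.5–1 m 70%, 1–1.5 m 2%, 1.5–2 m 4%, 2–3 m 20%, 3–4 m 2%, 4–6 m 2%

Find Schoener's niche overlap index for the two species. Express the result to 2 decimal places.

Convert percentages to proportions (divide by 100).
Σ|p₁ᵢ − p₂ᵢ| = 0.68 + 0.53 + 0.02 + 0.10 + 0.03 + 0.24 = 1.60
D = 1 − ½ × 1.60 = 1 − 0.800 = 0.2000

0.20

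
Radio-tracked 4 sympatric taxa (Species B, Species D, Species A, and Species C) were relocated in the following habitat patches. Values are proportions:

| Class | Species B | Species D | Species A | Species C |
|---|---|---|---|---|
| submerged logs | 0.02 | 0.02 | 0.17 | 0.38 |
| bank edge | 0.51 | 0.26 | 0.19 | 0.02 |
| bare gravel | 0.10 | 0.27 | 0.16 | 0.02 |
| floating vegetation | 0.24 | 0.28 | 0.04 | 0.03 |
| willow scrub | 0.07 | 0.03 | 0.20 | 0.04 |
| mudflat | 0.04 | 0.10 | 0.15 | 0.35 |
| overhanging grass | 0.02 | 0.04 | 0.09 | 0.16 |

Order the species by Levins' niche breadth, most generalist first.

Σp_Bᵢ² = 0.02² + 0.51² + 0.10² + 0.24² + 0.07² + 0.04² + 0.02² = 0.0004 + 0.2601 + 0.0100 + 0.0576 + 0.0049 + 0.0016 + 0.0004 = 0.3350
B_B = 1 / 0.3350 = 2.9851
Σp_Dᵢ² = 0.02² + 0.26² + 0.27² + 0.28² + 0.03² + 0.10² + 0.04² = 0.0004 + 0.0676 + 0.0729 + 0.0784 + 0.0009 + 0.0100 + 0.0016 = 0.2318
B_D = 1 / 0.2318 = 4.3141
Σp_Aᵢ² = 0.17² + 0.19² + 0.16² + 0.04² + 0.20² + 0.15² + 0.09² = 0.0289 + 0.0361 + 0.0256 + 0.0016 + 0.0400 + 0.0225 + 0.0081 = 0.1628
B_A = 1 / 0.1628 = 6.1425
Σp_Cᵢ² = 0.38² + 0.02² + 0.02² + 0.03² + 0.04² + 0.35² + 0.16² = 0.1444 + 0.0004 + 0.0004 + 0.0009 + 0.0016 + 0.1225 + 0.0256 = 0.2958
B_C = 1 / 0.2958 = 3.3807
Ranking by B (broadest → narrowest): Species A (6.14) > Species D (4.31) > Species C (3.38) > Species B (2.99)

Species A > Species D > Species C > Species B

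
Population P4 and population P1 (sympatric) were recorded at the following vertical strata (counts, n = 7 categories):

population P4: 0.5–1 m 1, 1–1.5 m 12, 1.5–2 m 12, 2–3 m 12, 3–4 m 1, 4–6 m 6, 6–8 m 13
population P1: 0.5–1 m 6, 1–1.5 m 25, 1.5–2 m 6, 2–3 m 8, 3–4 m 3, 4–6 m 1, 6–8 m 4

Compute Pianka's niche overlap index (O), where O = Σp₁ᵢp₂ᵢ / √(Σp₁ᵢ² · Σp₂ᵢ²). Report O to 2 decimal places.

Proportions for population P4 (n=57): 1/57=0.0175, 12/57=0.2105, 12/57=0.2105, 12/57=0.2105, 1/57=0.0175, 6/57=0.1053, 13/57=0.2281
Proportions for population P1 (n=53): 6/53=0.1132, 25/53=0.4717, 6/53=0.1132, 8/53=0.1509, 3/53=0.0566, 1/53=0.0189, 4/53=0.0755
Σ p₁ᵢp₂ᵢ = 0.001981 + 0.099293 + 0.023829 + 0.031764 + 0.000991 + 0.001990 + 0.017222 = 0.177070
Σp_1ᵢ² = 0.0175² + 0.2105² + 0.2105² + 0.2105² + 0.0175² + 0.1053² + 0.2281² = 0.000306 + 0.044310 + 0.044310 + 0.044310 + 0.000306 + 0.011088 + 0.052030 = 0.196660
Σp_2ᵢ² = 0.1132² + 0.4717² + 0.1132² + 0.1509² + 0.0566² + 0.0189² + 0.0755² = 0.012814 + 0.222501 + 0.012814 + 0.022771 + 0.003204 + 0.000357 + 0.005700 = 0.280161
O = 0.177070 / √(0.196660 × 0.280161) = 0.177070 / 0.2347264 = 0.7544

0.75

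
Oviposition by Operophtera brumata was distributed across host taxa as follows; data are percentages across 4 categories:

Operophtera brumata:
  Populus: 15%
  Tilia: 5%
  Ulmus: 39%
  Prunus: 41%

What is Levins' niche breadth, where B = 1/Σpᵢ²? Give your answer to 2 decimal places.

Convert percentages to proportions (divide by 100).
Σpᵢ² = 0.15² + 0.05² + 0.39² + 0.41² = 0.0225 + 0.0025 + 0.1521 + 0.1681 = 0.3452
B = 1 / 0.3452 = 2.8969

2.90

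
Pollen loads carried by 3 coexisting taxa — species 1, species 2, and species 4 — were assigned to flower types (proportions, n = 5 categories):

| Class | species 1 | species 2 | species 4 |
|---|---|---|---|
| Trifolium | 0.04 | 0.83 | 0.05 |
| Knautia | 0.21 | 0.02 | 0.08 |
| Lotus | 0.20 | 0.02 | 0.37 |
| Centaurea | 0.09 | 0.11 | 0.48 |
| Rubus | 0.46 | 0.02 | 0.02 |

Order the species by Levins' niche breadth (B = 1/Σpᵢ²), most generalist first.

Σp_1ᵢ² = 0.04² + 0.21² + 0.20² + 0.09² + 0.46² = 0.0016 + 0.0441 + 0.0400 + 0.0081 + 0.2116 = 0.3054
B_1 = 1 / 0.3054 = 3.2744
Σp_2ᵢ² = 0.83² + 0.02² + 0.02² + 0.11² + 0.02² = 0.6889 + 0.0004 + 0.0004 + 0.0121 + 0.0004 = 0.7022
B_2 = 1 / 0.7022 = 1.4241
Σp_4ᵢ² = 0.05² + 0.08² + 0.37² + 0.48² + 0.02² = 0.0025 + 0.0064 + 0.1369 + 0.2304 + 0.0004 = 0.3766
B_4 = 1 / 0.3766 = 2.6553
Ranking by B (broadest → narrowest): species 1 (3.27) > species 4 (2.66) > species 2 (1.42)

species 1 > species 4 > species 2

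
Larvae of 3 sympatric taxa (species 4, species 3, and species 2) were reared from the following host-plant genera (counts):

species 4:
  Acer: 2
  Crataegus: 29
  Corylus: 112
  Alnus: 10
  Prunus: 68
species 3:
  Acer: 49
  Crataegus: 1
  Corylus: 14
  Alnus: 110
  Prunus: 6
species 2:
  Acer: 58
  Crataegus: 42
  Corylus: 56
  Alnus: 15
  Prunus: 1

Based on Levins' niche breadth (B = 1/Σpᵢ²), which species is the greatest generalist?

Proportions for species 4 (n=221): 2/221=0.0090, 29/221=0.1312, 112/221=0.5068, 10/221=0.0452, 68/221=0.3077
Proportions for species 3 (n=180): 49/180=0.2722, 1/180=0.0056, 14/180=0.0778, 110/180=0.6111, 6/180=0.0333
Proportions for species 2 (n=172): 58/172=0.3372, 42/172=0.2442, 56/172=0.3256, 15/172=0.0872, 1/172=0.0058
Σp_4ᵢ² = 0.0090² + 0.1312² + 0.5068² + 0.0452² + 0.3077² = 0.000081 + 0.017213 + 0.256846 + 0.002043 + 0.094679 = 0.370862
B_4 = 1 / 0.370862 = 2.6964
Σp_3ᵢ² = 0.2722² + 0.0056² + 0.0778² + 0.6111² + 0.0333² = 0.074093 + 0.000031 + 0.006053 + 0.373443 + 0.001109 = 0.454729
B_3 = 1 / 0.454729 = 2.1991
Σp_2ᵢ² = 0.3372² + 0.2442² + 0.3256² + 0.0872² + 0.0058² = 0.113704 + 0.059634 + 0.106015 + 0.007604 + 0.000034 = 0.286991
B_2 = 1 / 0.286991 = 3.4844
Highest B → broadest niche (most generalist): species 2 (B = 3.48).

species 2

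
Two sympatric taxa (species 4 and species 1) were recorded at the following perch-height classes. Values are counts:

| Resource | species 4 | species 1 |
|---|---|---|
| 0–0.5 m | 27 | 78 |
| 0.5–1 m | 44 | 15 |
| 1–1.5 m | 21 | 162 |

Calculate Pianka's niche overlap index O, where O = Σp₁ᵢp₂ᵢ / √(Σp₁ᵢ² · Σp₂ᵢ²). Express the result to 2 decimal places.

Proportions for species 4 (n=92): 27/92=0.2935, 44/92=0.4783, 21/92=0.2283
Proportions for species 1 (n=255): 78/255=0.3059, 15/255=0.0588, 162/255=0.6353
Σ p₁ᵢp₂ᵢ = 0.089782 + 0.028124 + 0.145039 = 0.262945
Σp_1ᵢ² = 0.2935² + 0.4783² + 0.2283² = 0.086142 + 0.228771 + 0.052121 = 0.367034
Σp_2ᵢ² = 0.3059² + 0.0588² + 0.6353² = 0.093575 + 0.003457 + 0.403606 = 0.500638
O = 0.262945 / √(0.367034 × 0.500638) = 0.262945 / 0.4286621 = 0.6134

0.61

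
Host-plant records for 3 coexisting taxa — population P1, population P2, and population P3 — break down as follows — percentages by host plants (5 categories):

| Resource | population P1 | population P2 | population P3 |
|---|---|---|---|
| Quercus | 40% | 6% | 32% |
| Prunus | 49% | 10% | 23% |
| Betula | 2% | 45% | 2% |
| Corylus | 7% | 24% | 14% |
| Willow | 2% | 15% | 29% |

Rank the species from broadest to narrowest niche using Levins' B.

Convert percentages to proportions (divide by 100).
Σp_P1ᵢ² = 0.40² + 0.49² + 0.02² + 0.07² + 0.02² = 0.1600 + 0.2401 + 0.0004 + 0.0049 + 0.0004 = 0.4058
B_P1 = 1 / 0.4058 = 2.4643
Σp_P2ᵢ² = 0.06² + 0.10² + 0.45² + 0.24² + 0.15² = 0.0036 + 0.0100 + 0.2025 + 0.0576 + 0.0225 = 0.2962
B_P2 = 1 / 0.2962 = 3.3761
Σp_P3ᵢ² = 0.32² + 0.23² + 0.02² + 0.14² + 0.29² = 0.1024 + 0.0529 + 0.0004 + 0.0196 + 0.0841 = 0.2594
B_P3 = 1 / 0.2594 = 3.8551
Ranking by B (broadest → narrowest): population P3 (3.86) > population P2 (3.38) > population P1 (2.46)

population P3 > population P2 > population P1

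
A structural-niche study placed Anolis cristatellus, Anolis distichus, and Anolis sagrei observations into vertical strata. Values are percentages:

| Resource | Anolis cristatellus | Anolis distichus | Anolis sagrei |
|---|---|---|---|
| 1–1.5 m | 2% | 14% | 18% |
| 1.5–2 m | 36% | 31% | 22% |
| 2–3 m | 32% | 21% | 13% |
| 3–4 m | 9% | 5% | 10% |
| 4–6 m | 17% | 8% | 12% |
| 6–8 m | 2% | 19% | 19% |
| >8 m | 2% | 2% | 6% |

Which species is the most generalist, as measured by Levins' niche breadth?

Convert percentages to proportions (divide by 100).
Σp_crisᵢ² = 0.02² + 0.36² + 0.32² + 0.09² + 0.17² + 0.02² + 0.02² = 0.0004 + 0.1296 + 0.1024 + 0.0081 + 0.0289 + 0.0004 + 0.0004 = 0.2702
B_cris = 1 / 0.2702 = 3.7010
Σp_distᵢ² = 0.14² + 0.31² + 0.21² + 0.05² + 0.08² + 0.19² + 0.02² = 0.0196 + 0.0961 + 0.0441 + 0.0025 + 0.0064 + 0.0361 + 0.0004 = 0.2052
B_dist = 1 / 0.2052 = 4.8733
Σp_sagrᵢ² = 0.18² + 0.22² + 0.13² + 0.10² + 0.12² + 0.19² + 0.06² = 0.0324 + 0.0484 + 0.0169 + 0.0100 + 0.0144 + 0.0361 + 0.0036 = 0.1618
B_sagr = 1 / 0.1618 = 6.1805
Highest B → broadest niche (most generalist): Anolis sagrei (B = 6.18).

Anolis sagrei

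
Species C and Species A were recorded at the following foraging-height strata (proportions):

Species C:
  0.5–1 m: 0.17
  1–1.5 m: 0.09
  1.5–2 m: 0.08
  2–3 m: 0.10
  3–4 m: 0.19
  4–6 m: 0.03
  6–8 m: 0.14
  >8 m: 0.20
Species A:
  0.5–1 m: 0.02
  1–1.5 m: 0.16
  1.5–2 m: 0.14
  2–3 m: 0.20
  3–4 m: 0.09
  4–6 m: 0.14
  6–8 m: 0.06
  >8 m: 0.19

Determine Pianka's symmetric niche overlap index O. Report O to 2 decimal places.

0.77

Σ p₁ᵢp₂ᵢ = 0.0034 + 0.0144 + 0.0112 + 0.0200 + 0.0171 + 0.0042 + 0.0084 + 0.0380 = 0.1167
Σp_1ᵢ² = 0.17² + 0.09² + 0.08² + 0.10² + 0.19² + 0.03² + 0.14² + 0.20² = 0.0289 + 0.0081 + 0.0064 + 0.0100 + 0.0361 + 0.0009 + 0.0196 + 0.0400 = 0.1500
Σp_2ᵢ² = 0.02² + 0.16² + 0.14² + 0.20² + 0.09² + 0.14² + 0.06² + 0.19² = 0.0004 + 0.0256 + 0.0196 + 0.0400 + 0.0081 + 0.0196 + 0.0036 + 0.0361 = 0.1530
O = 0.1167 / √(0.1500 × 0.1530) = 0.1167 / 0.15149 = 0.7703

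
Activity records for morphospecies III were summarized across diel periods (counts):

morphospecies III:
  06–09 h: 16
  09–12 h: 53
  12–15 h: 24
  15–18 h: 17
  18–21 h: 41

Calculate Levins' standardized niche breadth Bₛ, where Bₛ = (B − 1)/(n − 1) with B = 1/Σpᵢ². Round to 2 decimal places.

Proportions for morphospecies III (n=151): 16/151=0.1060, 53/151=0.3510, 24/151=0.1589, 17/151=0.1126, 41/151=0.2715
Σpᵢ² = 0.1060² + 0.3510² + 0.1589² + 0.1126² + 0.2715² = 0.011236 + 0.123201 + 0.025249 + 0.012679 + 0.073712 = 0.246077
B = 1 / 0.246077 = 4.0638
Bₛ = (B − 1)/(n − 1) = (4.0638 − 1)/(5 − 1) = 3.0638/4 = 0.7660

0.77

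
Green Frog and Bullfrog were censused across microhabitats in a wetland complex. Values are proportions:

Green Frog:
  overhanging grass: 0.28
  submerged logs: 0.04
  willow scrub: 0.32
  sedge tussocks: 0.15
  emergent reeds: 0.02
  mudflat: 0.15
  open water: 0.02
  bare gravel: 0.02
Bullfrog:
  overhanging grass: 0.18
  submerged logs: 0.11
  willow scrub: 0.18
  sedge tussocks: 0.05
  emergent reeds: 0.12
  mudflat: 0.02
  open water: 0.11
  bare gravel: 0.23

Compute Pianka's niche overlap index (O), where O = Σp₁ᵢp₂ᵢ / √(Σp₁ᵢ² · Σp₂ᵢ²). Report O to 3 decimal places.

Σ p₁ᵢp₂ᵢ = 0.0504 + 0.0044 + 0.0576 + 0.0075 + 0.0024 + 0.0030 + 0.0022 + 0.0046 = 0.1321
Σp_1ᵢ² = 0.28² + 0.04² + 0.32² + 0.15² + 0.02² + 0.15² + 0.02² + 0.02² = 0.0784 + 0.0016 + 0.1024 + 0.0225 + 0.0004 + 0.0225 + 0.0004 + 0.0004 = 0.2286
Σp_2ᵢ² = 0.18² + 0.11² + 0.18² + 0.05² + 0.12² + 0.02² + 0.11² + 0.23² = 0.0324 + 0.0121 + 0.0324 + 0.0025 + 0.0144 + 0.0004 + 0.0121 + 0.0529 = 0.1592
O = 0.1321 / √(0.2286 × 0.1592) = 0.1321 / 0.190770 = 0.69246

0.692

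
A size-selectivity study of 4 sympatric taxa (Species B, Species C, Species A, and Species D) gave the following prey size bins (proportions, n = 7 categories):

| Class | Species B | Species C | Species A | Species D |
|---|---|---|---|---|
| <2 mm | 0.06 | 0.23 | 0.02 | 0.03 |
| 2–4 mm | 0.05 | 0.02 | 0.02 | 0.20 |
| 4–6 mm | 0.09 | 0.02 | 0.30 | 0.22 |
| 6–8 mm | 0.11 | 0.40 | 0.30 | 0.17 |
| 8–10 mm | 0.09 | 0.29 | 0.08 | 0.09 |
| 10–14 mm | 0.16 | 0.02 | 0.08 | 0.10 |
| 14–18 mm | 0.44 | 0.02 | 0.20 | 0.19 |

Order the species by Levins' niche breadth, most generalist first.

Σp_Bᵢ² = 0.06² + 0.05² + 0.09² + 0.11² + 0.09² + 0.16² + 0.44² = 0.0036 + 0.0025 + 0.0081 + 0.0121 + 0.0081 + 0.0256 + 0.1936 = 0.2536
B_B = 1 / 0.2536 = 3.9432
Σp_Cᵢ² = 0.23² + 0.02² + 0.02² + 0.40² + 0.29² + 0.02² + 0.02² = 0.0529 + 0.0004 + 0.0004 + 0.1600 + 0.0841 + 0.0004 + 0.0004 = 0.2986
B_C = 1 / 0.2986 = 3.3490
Σp_Aᵢ² = 0.02² + 0.02² + 0.30² + 0.30² + 0.08² + 0.08² + 0.20² = 0.0004 + 0.0004 + 0.0900 + 0.0900 + 0.0064 + 0.0064 + 0.0400 = 0.2336
B_A = 1 / 0.2336 = 4.2808
Σp_Dᵢ² = 0.03² + 0.20² + 0.22² + 0.17² + 0.09² + 0.10² + 0.19² = 0.0009 + 0.0400 + 0.0484 + 0.0289 + 0.0081 + 0.0100 + 0.0361 = 0.1724
B_D = 1 / 0.1724 = 5.8005
Ranking by B (broadest → narrowest): Species D (5.80) > Species A (4.28) > Species B (3.94) > Species C (3.35)

Species D > Species A > Species B > Species C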